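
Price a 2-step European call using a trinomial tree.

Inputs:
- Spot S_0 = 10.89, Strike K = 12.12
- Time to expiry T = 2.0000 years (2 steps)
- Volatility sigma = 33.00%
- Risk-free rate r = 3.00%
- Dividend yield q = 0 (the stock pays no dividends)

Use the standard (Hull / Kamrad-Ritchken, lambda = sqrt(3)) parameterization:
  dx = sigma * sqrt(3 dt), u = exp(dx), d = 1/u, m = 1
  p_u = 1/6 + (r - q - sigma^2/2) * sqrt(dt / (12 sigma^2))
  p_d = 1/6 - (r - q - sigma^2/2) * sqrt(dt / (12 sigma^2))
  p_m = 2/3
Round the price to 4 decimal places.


dt = T/N = 1.000000; dx = sigma*sqrt(3*dt) = 0.571577
u = exp(dx) = 1.771057; d = 1/u = 0.564634
p_u = 0.145278, p_m = 0.666667, p_d = 0.188055
Discount per step: exp(-r*dt) = 0.970446
Stock lattice S(k, j) with j the centered position index:
  k=0: S(0,+0) = 10.8900
  k=1: S(1,-1) = 6.1489; S(1,+0) = 10.8900; S(1,+1) = 19.2868
  k=2: S(2,-2) = 3.4719; S(2,-1) = 6.1489; S(2,+0) = 10.8900; S(2,+1) = 19.2868; S(2,+2) = 34.1581
Terminal payoffs V(N, j) = max(S_T - K, 0):
  V(2,-2) = 0.000000; V(2,-1) = 0.000000; V(2,+0) = 0.000000; V(2,+1) = 7.166815; V(2,+2) = 22.038056
Backward induction: V(k, j) = exp(-r*dt) * [p_u * V(k+1, j+1) + p_m * V(k+1, j) + p_d * V(k+1, j-1)]
  V(1,-1) = exp(-r*dt) * [p_u*0.000000 + p_m*0.000000 + p_d*0.000000] = 0.000000
  V(1,+0) = exp(-r*dt) * [p_u*7.166815 + p_m*0.000000 + p_d*0.000000] = 1.010412
  V(1,+1) = exp(-r*dt) * [p_u*22.038056 + p_m*7.166815 + p_d*0.000000] = 7.743701
  V(0,+0) = exp(-r*dt) * [p_u*7.743701 + p_m*1.010412 + p_d*0.000000] = 1.745444

Answer: Price = V(0,0) = 1.7454


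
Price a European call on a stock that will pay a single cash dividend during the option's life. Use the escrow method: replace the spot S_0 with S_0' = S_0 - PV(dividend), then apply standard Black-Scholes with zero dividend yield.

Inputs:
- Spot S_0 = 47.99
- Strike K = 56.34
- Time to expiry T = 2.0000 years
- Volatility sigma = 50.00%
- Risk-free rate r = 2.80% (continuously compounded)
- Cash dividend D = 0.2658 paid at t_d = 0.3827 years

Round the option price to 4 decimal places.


Answer: Price = 11.3431

Derivation:
PV(D) = D * exp(-r * t_d) = 0.2658 * 0.98934161 = 0.26296700
S_0' = S_0 - PV(D) = 47.9900 - 0.26296700 = 47.72703300
d1 = (ln(S_0'/K) + (r + sigma^2/2)*T) / (sigma*sqrt(T)) = 0.19812171
d2 = d1 - sigma*sqrt(T) = -0.50898507
exp(-rT) = 0.94553914
N(d1) = 0.57852508; N(d2) = 0.30538134
C = S_0' * N(d1) - K * exp(-rT) * N(d2) = 47.72703300 * 0.57852508 - 56.3400 * 0.94553914 * 0.30538134 = 11.3431


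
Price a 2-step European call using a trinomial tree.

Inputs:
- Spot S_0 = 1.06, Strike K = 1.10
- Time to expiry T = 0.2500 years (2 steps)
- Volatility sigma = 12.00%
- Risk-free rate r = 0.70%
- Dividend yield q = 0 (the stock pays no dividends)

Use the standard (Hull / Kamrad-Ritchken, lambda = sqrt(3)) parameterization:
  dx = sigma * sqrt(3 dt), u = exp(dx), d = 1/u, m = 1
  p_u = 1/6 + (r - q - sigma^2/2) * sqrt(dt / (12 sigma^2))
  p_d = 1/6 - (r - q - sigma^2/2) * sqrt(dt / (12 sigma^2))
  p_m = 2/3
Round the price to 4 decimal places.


dt = T/N = 0.125000; dx = sigma*sqrt(3*dt) = 0.073485
u = exp(dx) = 1.076252; d = 1/u = 0.929150
p_u = 0.166497, p_m = 0.666667, p_d = 0.166837
Discount per step: exp(-r*dt) = 0.999125
Stock lattice S(k, j) with j the centered position index:
  k=0: S(0,+0) = 1.0600
  k=1: S(1,-1) = 0.9849; S(1,+0) = 1.0600; S(1,+1) = 1.1408
  k=2: S(2,-2) = 0.9151; S(2,-1) = 0.9849; S(2,+0) = 1.0600; S(2,+1) = 1.1408; S(2,+2) = 1.2278
Terminal payoffs V(N, j) = max(S_T - K, 0):
  V(2,-2) = 0.000000; V(2,-1) = 0.000000; V(2,+0) = 0.000000; V(2,+1) = 0.040827; V(2,+2) = 0.127818
Backward induction: V(k, j) = exp(-r*dt) * [p_u * V(k+1, j+1) + p_m * V(k+1, j) + p_d * V(k+1, j-1)]
  V(1,-1) = exp(-r*dt) * [p_u*0.000000 + p_m*0.000000 + p_d*0.000000] = 0.000000
  V(1,+0) = exp(-r*dt) * [p_u*0.040827 + p_m*0.000000 + p_d*0.000000] = 0.006792
  V(1,+1) = exp(-r*dt) * [p_u*0.127818 + p_m*0.040827 + p_d*0.000000] = 0.048457
  V(0,+0) = exp(-r*dt) * [p_u*0.048457 + p_m*0.006792 + p_d*0.000000] = 0.012585

Answer: Price = V(0,0) = 0.0126


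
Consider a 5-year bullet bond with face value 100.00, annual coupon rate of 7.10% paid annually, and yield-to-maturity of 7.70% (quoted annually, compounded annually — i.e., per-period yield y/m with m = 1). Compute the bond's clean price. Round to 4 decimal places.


Coupon per period c = face * coupon_rate / m = 7.100000
Periods per year m = 1; per-period yield y/m = 0.077000
Number of cashflows N = 5
Cashflows (t years, CF_t, discount factor 1/(1+y/m)^(m*t), PV):
  t = 1.0000: CF_t = 7.100000, DF = 0.928505, PV = 6.592386
  t = 2.0000: CF_t = 7.100000, DF = 0.862122, PV = 6.121064
  t = 3.0000: CF_t = 7.100000, DF = 0.800484, PV = 5.683439
  t = 4.0000: CF_t = 7.100000, DF = 0.743254, PV = 5.277103
  t = 5.0000: CF_t = 107.100000, DF = 0.690115, PV = 73.911319
Price P = sum_t PV_t = 97.585312

Answer: Price = 97.5853


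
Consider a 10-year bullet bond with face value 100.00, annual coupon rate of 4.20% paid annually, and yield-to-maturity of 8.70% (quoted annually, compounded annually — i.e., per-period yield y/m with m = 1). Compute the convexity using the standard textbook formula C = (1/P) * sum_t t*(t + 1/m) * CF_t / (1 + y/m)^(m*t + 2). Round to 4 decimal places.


Coupon per period c = face * coupon_rate / m = 4.200000
Periods per year m = 1; per-period yield y/m = 0.087000
Number of cashflows N = 10
Cashflows (t years, CF_t, discount factor 1/(1+y/m)^(m*t), PV):
  t = 1.0000: CF_t = 4.200000, DF = 0.919963, PV = 3.863845
  t = 2.0000: CF_t = 4.200000, DF = 0.846332, PV = 3.554596
  t = 3.0000: CF_t = 4.200000, DF = 0.778595, PV = 3.270097
  t = 4.0000: CF_t = 4.200000, DF = 0.716278, PV = 3.008369
  t = 5.0000: CF_t = 4.200000, DF = 0.658950, PV = 2.767589
  t = 6.0000: CF_t = 4.200000, DF = 0.606209, PV = 2.546080
  t = 7.0000: CF_t = 4.200000, DF = 0.557690, PV = 2.342300
  t = 8.0000: CF_t = 4.200000, DF = 0.513055, PV = 2.154830
  t = 9.0000: CF_t = 4.200000, DF = 0.471991, PV = 1.982364
  t = 10.0000: CF_t = 104.200000, DF = 0.434215, PV = 45.245176
Price P = sum_t PV_t = 70.735245
Convexity numerator sum_t t*(t + 1/m) * CF_t / (1+y/m)^(m*t + 2):
  t = 1.0000: term = 6.540194
  t = 2.0000: term = 18.050214
  t = 3.0000: term = 33.211066
  t = 4.0000: term = 50.921598
  t = 5.0000: term = 70.268994
  t = 6.0000: term = 90.502844
  t = 7.0000: term = 111.012382
  t = 8.0000: term = 131.306536
  t = 9.0000: term = 150.996477
  t = 10.0000: term = 4212.169849
Convexity = (1/P) * sum = 4874.980155 / 70.735245 = 68.918686

Answer: Convexity = 68.9187


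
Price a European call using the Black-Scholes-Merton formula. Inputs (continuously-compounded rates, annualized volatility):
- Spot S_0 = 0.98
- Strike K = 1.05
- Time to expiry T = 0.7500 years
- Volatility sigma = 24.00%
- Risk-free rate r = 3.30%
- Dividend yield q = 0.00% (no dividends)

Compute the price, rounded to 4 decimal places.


Answer: Price = 0.0626

Derivation:
d1 = (ln(S/K) + (r - q + 0.5*sigma^2) * T) / (sigma * sqrt(T)) = -0.10894057
d2 = d1 - sigma * sqrt(T) = -0.31678666
exp(-rT) = 0.97555377; exp(-qT) = 1.00000000
C = S_0 * exp(-qT) * N(d1) - K * exp(-rT) * N(d2)
N(d1) = 0.45662482; N(d2) = 0.37570274
C = 0.9800 * 1.00000000 * 0.45662482 - 1.0500 * 0.97555377 * 0.37570274 = 0.0626


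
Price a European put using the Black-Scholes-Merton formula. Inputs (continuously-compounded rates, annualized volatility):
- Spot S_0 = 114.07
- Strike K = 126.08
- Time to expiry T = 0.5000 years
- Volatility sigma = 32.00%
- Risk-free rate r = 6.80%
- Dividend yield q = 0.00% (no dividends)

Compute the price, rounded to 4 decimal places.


d1 = (ln(S/K) + (r - q + 0.5*sigma^2) * T) / (sigma * sqrt(T)) = -0.17900554
d2 = d1 - sigma * sqrt(T) = -0.40527971
exp(-rT) = 0.96657150; exp(-qT) = 1.00000000
P = K * exp(-rT) * N(-d2) - S_0 * exp(-qT) * N(-d1)
N(-d1) = 0.57103333; N(-d2) = 0.65736404
P = 126.0800 * 0.96657150 * 0.65736404 - 114.0700 * 1.00000000 * 0.57103333 = 14.9721

Answer: Price = 14.9721


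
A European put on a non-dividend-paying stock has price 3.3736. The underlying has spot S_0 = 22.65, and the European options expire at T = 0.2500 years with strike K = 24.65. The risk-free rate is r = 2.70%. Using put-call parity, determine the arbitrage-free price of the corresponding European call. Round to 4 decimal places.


Answer: Call price = 1.5394

Derivation:
Put-call parity: C - P = S_0 * exp(-qT) - K * exp(-rT).
S_0 * exp(-qT) = 22.6500 * 1.00000000 = 22.65000000
K * exp(-rT) = 24.6500 * 0.99327273 = 24.48417280
C = P + S*exp(-qT) - K*exp(-rT)
C = 3.3736 + 22.65000000 - 24.48417280 = 1.5394


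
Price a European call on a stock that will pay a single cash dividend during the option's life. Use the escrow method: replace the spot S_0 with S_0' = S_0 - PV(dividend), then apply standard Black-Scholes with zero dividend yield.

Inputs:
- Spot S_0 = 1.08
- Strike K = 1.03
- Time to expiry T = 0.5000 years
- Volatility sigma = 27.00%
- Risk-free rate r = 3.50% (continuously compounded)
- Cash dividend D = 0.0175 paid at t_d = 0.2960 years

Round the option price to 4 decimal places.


Answer: Price = 0.1067

Derivation:
PV(D) = D * exp(-r * t_d) = 0.0175 * 0.98969348 = 0.01731964
S_0' = S_0 - PV(D) = 1.0800 - 0.01731964 = 1.06268036
d1 = (ln(S_0'/K) + (r + sigma^2/2)*T) / (sigma*sqrt(T)) = 0.35072789
d2 = d1 - sigma*sqrt(T) = 0.15980906
exp(-rT) = 0.98265224
N(d1) = 0.63710375; N(d2) = 0.56348426
C = S_0' * N(d1) - K * exp(-rT) * N(d2) = 1.06268036 * 0.63710375 - 1.0300 * 0.98265224 * 0.56348426 = 0.1067


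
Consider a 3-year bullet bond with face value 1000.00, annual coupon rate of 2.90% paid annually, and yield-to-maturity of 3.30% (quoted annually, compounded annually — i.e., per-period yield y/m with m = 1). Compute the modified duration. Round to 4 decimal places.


Answer: Modified duration = 2.8226

Derivation:
Coupon per period c = face * coupon_rate / m = 29.000000
Periods per year m = 1; per-period yield y/m = 0.033000
Number of cashflows N = 3
Cashflows (t years, CF_t, discount factor 1/(1+y/m)^(m*t), PV):
  t = 1.0000: CF_t = 29.000000, DF = 0.968054, PV = 28.073572
  t = 2.0000: CF_t = 29.000000, DF = 0.937129, PV = 27.176740
  t = 3.0000: CF_t = 1029.000000, DF = 0.907192, PV = 933.500189
Price P = sum_t PV_t = 988.750501
First compute Macaulay numerator sum_t t * PV_t:
  t * PV_t at t = 1.0000: 28.073572
  t * PV_t at t = 2.0000: 54.353479
  t * PV_t at t = 3.0000: 2800.500567
Macaulay duration D = 2882.927618 / 988.750501 = 2.915728
Modified duration = D / (1 + y/m) = 2.915728 / (1 + 0.033000) = 2.822583


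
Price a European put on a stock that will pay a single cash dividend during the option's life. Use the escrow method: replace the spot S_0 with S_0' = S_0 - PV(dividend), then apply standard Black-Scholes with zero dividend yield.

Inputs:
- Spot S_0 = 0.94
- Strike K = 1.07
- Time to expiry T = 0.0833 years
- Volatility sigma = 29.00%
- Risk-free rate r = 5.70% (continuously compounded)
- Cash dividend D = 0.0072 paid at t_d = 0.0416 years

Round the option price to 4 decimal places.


PV(D) = D * exp(-r * t_d) = 0.0072 * 0.99763161 = 0.00718295
S_0' = S_0 - PV(D) = 0.9400 - 0.00718295 = 0.93281705
d1 = (ln(S_0'/K) + (r + sigma^2/2)*T) / (sigma*sqrt(T)) = -1.54068625
d2 = d1 - sigma*sqrt(T) = -1.62438529
exp(-rT) = 0.99526315
N(-d1) = 0.93830342; N(-d2) = 0.94785320
P = K * exp(-rT) * N(-d2) - S_0' * N(-d1) = 1.0700 * 0.99526315 * 0.94785320 - 0.93281705 * 0.93830342 = 0.1341

Answer: Price = 0.1341


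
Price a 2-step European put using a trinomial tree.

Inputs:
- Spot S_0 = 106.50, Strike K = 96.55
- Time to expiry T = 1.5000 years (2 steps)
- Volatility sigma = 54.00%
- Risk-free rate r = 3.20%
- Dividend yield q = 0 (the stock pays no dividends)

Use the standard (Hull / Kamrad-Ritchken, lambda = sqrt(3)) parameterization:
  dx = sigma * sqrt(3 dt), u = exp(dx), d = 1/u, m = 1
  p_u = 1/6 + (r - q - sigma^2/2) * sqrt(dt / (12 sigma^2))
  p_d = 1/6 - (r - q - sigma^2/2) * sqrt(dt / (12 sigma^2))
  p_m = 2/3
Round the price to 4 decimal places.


Answer: Price = V(0,0) = 17.1687

Derivation:
dt = T/N = 0.750000; dx = sigma*sqrt(3*dt) = 0.810000
u = exp(dx) = 2.247908; d = 1/u = 0.444858
p_u = 0.113981, p_m = 0.666667, p_d = 0.219352
Discount per step: exp(-r*dt) = 0.976286
Stock lattice S(k, j) with j the centered position index:
  k=0: S(0,+0) = 106.5000
  k=1: S(1,-1) = 47.3774; S(1,+0) = 106.5000; S(1,+1) = 239.4022
  k=2: S(2,-2) = 21.0762; S(2,-1) = 47.3774; S(2,+0) = 106.5000; S(2,+1) = 239.4022; S(2,+2) = 538.1541
Terminal payoffs V(N, j) = max(K - S_T, 0):
  V(2,-2) = 75.473789; V(2,-1) = 49.172616; V(2,+0) = 0.000000; V(2,+1) = 0.000000; V(2,+2) = 0.000000
Backward induction: V(k, j) = exp(-r*dt) * [p_u * V(k+1, j+1) + p_m * V(k+1, j) + p_d * V(k+1, j-1)]
  V(1,-1) = exp(-r*dt) * [p_u*0.000000 + p_m*49.172616 + p_d*75.473789] = 48.167066
  V(1,+0) = exp(-r*dt) * [p_u*0.000000 + p_m*0.000000 + p_d*49.172616] = 10.530320
  V(1,+1) = exp(-r*dt) * [p_u*0.000000 + p_m*0.000000 + p_d*0.000000] = 0.000000
  V(0,+0) = exp(-r*dt) * [p_u*0.000000 + p_m*10.530320 + p_d*48.167066] = 17.168715


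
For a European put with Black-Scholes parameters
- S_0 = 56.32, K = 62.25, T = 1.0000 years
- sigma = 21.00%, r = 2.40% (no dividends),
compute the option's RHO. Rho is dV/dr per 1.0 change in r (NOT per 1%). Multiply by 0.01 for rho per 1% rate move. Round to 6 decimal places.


d1 = -0.2574229690; d2 = -0.4674229690
phi(d1) = 0.3859405929; exp(-qT) = 1.0000000000; exp(-rT) = 0.9762857098
N(-d2) = 0.6799013538
Rho = -K*T*exp(-rT)*N(-d2) = -62.2500 * 1.0000 * 0.9762857098 * 0.6799013538 = -41.320179

Answer: Rho = -41.320179


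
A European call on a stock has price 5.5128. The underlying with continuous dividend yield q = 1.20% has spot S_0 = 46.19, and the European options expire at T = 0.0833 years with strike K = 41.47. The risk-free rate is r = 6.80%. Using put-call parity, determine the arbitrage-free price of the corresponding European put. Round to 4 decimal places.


Put-call parity: C - P = S_0 * exp(-qT) - K * exp(-rT).
S_0 * exp(-qT) = 46.1900 * 0.99900090 = 46.14385154
K * exp(-rT) = 41.4700 * 0.99435161 = 41.23576137
P = C - S*exp(-qT) + K*exp(-rT)
P = 5.5128 - 46.14385154 + 41.23576137 = 0.6047

Answer: Put price = 0.6047


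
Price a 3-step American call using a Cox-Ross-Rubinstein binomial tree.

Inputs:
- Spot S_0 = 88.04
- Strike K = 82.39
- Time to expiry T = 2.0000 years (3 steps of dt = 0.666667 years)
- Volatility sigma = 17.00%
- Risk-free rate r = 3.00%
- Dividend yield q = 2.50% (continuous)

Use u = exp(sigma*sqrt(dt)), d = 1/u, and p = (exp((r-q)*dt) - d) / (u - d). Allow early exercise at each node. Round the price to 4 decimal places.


Answer: Price = V(0,0) = 11.6119

Derivation:
dt = T/N = 0.666667
u = exp(sigma*sqrt(dt)) = 1.148899; d = 1/u = 0.870398
p = (exp((r-q)*dt) - d) / (u - d) = 0.477343
Discount per step: exp(-r*dt) = 0.980199
Stock lattice S(k, i) with i counting down-moves:
  k=0: S(0,0) = 88.0400
  k=1: S(1,0) = 101.1491; S(1,1) = 76.6299
  k=2: S(2,0) = 116.2101; S(2,1) = 88.0400; S(2,2) = 66.6985
  k=3: S(3,0) = 133.5138; S(3,1) = 101.1491; S(3,2) = 76.6299; S(3,3) = 58.0543
Terminal payoffs V(N, i) = max(S_T - K, 0):
  V(3,0) = 51.123756; V(3,1) = 18.759101; V(3,2) = 0.000000; V(3,3) = 0.000000
Backward induction: V(k, i) = exp(-r*dt) * [p * V(k+1, i) + (1-p) * V(k+1, i+1)]; then take max(V_cont, immediate exercise) for American.
  V(2,0) = exp(-r*dt) * [p*51.123756 + (1-p)*18.759101] = 33.530786; exercise = 33.820139; V(2,0) = max -> 33.820139
  V(2,1) = exp(-r*dt) * [p*18.759101 + (1-p)*0.000000] = 8.777220; exercise = 5.650000; V(2,1) = max -> 8.777220
  V(2,2) = exp(-r*dt) * [p*0.000000 + (1-p)*0.000000] = 0.000000; exercise = 0.000000; V(2,2) = max -> 0.000000
  V(1,0) = exp(-r*dt) * [p*33.820139 + (1-p)*8.777220] = 20.320782; exercise = 18.759101; V(1,0) = max -> 20.320782
  V(1,1) = exp(-r*dt) * [p*8.777220 + (1-p)*0.000000] = 4.106784; exercise = 0.000000; V(1,1) = max -> 4.106784
  V(0,0) = exp(-r*dt) * [p*20.320782 + (1-p)*4.106784] = 11.611853; exercise = 5.650000; V(0,0) = max -> 11.611853


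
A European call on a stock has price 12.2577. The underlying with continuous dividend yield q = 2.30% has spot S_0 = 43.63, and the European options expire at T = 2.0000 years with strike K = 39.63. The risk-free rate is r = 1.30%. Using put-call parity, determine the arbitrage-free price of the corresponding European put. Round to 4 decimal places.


Answer: Put price = 9.2021

Derivation:
Put-call parity: C - P = S_0 * exp(-qT) - K * exp(-rT).
S_0 * exp(-qT) = 43.6300 * 0.95504196 = 41.66848081
K * exp(-rT) = 39.6300 * 0.97433509 = 38.61289960
P = C - S*exp(-qT) + K*exp(-rT)
P = 12.2577 - 41.66848081 + 38.61289960 = 9.2021


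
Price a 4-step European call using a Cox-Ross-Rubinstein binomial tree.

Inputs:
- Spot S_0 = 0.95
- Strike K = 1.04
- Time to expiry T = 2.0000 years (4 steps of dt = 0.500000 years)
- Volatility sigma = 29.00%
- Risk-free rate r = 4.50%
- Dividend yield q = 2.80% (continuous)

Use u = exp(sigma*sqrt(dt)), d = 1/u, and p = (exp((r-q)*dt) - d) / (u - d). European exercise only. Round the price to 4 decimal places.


dt = T/N = 0.500000
u = exp(sigma*sqrt(dt)) = 1.227600; d = 1/u = 0.814598
p = (exp((r-q)*dt) - d) / (u - d) = 0.469582
Discount per step: exp(-r*dt) = 0.977751
Stock lattice S(k, i) with i counting down-moves:
  k=0: S(0,0) = 0.9500
  k=1: S(1,0) = 1.1662; S(1,1) = 0.7739
  k=2: S(2,0) = 1.4317; S(2,1) = 0.9500; S(2,2) = 0.6304
  k=3: S(3,0) = 1.7575; S(3,1) = 1.1662; S(3,2) = 0.7739; S(3,3) = 0.5135
  k=4: S(4,0) = 2.1575; S(4,1) = 1.4317; S(4,2) = 0.9500; S(4,3) = 0.6304; S(4,4) = 0.4183
Terminal payoffs V(N, i) = max(S_T - K, 0):
  V(4,0) = 1.117501; V(4,1) = 0.391651; V(4,2) = 0.000000; V(4,3) = 0.000000; V(4,4) = 0.000000
Backward induction: V(k, i) = exp(-r*dt) * [p * V(k+1, i) + (1-p) * V(k+1, i+1)].
  V(3,0) = exp(-r*dt) * [p*1.117501 + (1-p)*0.391651] = 0.716200
  V(3,1) = exp(-r*dt) * [p*0.391651 + (1-p)*0.000000] = 0.179821
  V(3,2) = exp(-r*dt) * [p*0.000000 + (1-p)*0.000000] = 0.000000
  V(3,3) = exp(-r*dt) * [p*0.000000 + (1-p)*0.000000] = 0.000000
  V(2,0) = exp(-r*dt) * [p*0.716200 + (1-p)*0.179821] = 0.422091
  V(2,1) = exp(-r*dt) * [p*0.179821 + (1-p)*0.000000] = 0.082562
  V(2,2) = exp(-r*dt) * [p*0.000000 + (1-p)*0.000000] = 0.000000
  V(1,0) = exp(-r*dt) * [p*0.422091 + (1-p)*0.082562] = 0.236614
  V(1,1) = exp(-r*dt) * [p*0.082562 + (1-p)*0.000000] = 0.037907
  V(0,0) = exp(-r*dt) * [p*0.236614 + (1-p)*0.037907] = 0.128297

Answer: Price = V(0,0) = 0.1283


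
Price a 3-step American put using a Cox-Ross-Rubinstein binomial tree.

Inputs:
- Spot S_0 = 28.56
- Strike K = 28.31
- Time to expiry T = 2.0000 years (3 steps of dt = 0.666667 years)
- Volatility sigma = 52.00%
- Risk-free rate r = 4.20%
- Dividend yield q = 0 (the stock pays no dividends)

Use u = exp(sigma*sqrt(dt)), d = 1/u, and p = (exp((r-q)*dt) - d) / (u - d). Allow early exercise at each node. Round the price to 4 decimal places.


dt = T/N = 0.666667
u = exp(sigma*sqrt(dt)) = 1.528945; d = 1/u = 0.654046
p = (exp((r-q)*dt) - d) / (u - d) = 0.427878
Discount per step: exp(-r*dt) = 0.972388
Stock lattice S(k, i) with i counting down-moves:
  k=0: S(0,0) = 28.5600
  k=1: S(1,0) = 43.6667; S(1,1) = 18.6795
  k=2: S(2,0) = 66.7640; S(2,1) = 28.5600; S(2,2) = 12.2173
  k=3: S(3,0) = 102.0785; S(3,1) = 43.6667; S(3,2) = 18.6795; S(3,3) = 7.9907
Terminal payoffs V(N, i) = max(K - S_T, 0):
  V(3,0) = 0.000000; V(3,1) = 0.000000; V(3,2) = 9.630458; V(3,3) = 20.319347
Backward induction: V(k, i) = exp(-r*dt) * [p * V(k+1, i) + (1-p) * V(k+1, i+1)]; then take max(V_cont, immediate exercise) for American.
  V(2,0) = exp(-r*dt) * [p*0.000000 + (1-p)*0.000000] = 0.000000; exercise = 0.000000; V(2,0) = max -> 0.000000
  V(2,1) = exp(-r*dt) * [p*0.000000 + (1-p)*9.630458] = 5.357665; exercise = 0.000000; V(2,1) = max -> 5.357665
  V(2,2) = exp(-r*dt) * [p*9.630458 + (1-p)*20.319347] = 15.311043; exercise = 16.092728; V(2,2) = max -> 16.092728
  V(1,0) = exp(-r*dt) * [p*0.000000 + (1-p)*5.357665] = 2.980604; exercise = 0.000000; V(1,0) = max -> 2.980604
  V(1,1) = exp(-r*dt) * [p*5.357665 + (1-p)*16.092728] = 11.181916; exercise = 9.630458; V(1,1) = max -> 11.181916
  V(0,0) = exp(-r*dt) * [p*2.980604 + (1-p)*11.181916] = 7.460900; exercise = 0.000000; V(0,0) = max -> 7.460900

Answer: Price = V(0,0) = 7.4609


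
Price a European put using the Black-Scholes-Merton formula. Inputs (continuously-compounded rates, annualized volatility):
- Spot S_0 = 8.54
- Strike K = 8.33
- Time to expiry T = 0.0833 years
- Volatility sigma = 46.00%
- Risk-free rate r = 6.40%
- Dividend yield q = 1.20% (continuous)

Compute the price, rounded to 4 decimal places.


Answer: Price = 0.3329

Derivation:
d1 = (ln(S/K) + (r - q + 0.5*sigma^2) * T) / (sigma * sqrt(T)) = 0.28654071
d2 = d1 - sigma * sqrt(T) = 0.15377671
exp(-rT) = 0.99468299; exp(-qT) = 0.99900090
P = K * exp(-rT) * N(-d2) - S_0 * exp(-qT) * N(-d1)
N(-d1) = 0.38723201; N(-d2) = 0.43889290
P = 8.3300 * 0.99468299 * 0.43889290 - 8.5400 * 0.99900090 * 0.38723201 = 0.3329


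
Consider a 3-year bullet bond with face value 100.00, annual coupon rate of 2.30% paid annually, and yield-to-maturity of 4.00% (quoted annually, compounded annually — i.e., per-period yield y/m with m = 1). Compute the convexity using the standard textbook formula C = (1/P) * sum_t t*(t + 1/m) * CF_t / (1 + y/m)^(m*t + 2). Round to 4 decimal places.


Answer: Convexity = 10.7563

Derivation:
Coupon per period c = face * coupon_rate / m = 2.300000
Periods per year m = 1; per-period yield y/m = 0.040000
Number of cashflows N = 3
Cashflows (t years, CF_t, discount factor 1/(1+y/m)^(m*t), PV):
  t = 1.0000: CF_t = 2.300000, DF = 0.961538, PV = 2.211538
  t = 2.0000: CF_t = 2.300000, DF = 0.924556, PV = 2.126479
  t = 3.0000: CF_t = 102.300000, DF = 0.888996, PV = 90.944327
Price P = sum_t PV_t = 95.282345
Convexity numerator sum_t t*(t + 1/m) * CF_t / (1+y/m)^(m*t + 2):
  t = 1.0000: term = 4.089383
  t = 2.0000: term = 11.796298
  t = 3.0000: term = 1008.997716
Convexity = (1/P) * sum = 1024.883397 / 95.282345 = 10.756278


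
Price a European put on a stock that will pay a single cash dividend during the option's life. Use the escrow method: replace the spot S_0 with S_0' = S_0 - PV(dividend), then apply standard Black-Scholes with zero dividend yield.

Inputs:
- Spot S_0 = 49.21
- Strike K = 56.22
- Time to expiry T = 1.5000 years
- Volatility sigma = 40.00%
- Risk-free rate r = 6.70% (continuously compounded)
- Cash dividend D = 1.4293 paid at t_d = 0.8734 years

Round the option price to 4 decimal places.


PV(D) = D * exp(-r * t_d) = 1.4293 * 0.94316145 = 1.34806066
S_0' = S_0 - PV(D) = 49.2100 - 1.34806066 = 47.86193934
d1 = (ln(S_0'/K) + (r + sigma^2/2)*T) / (sigma*sqrt(T)) = 0.12155192
d2 = d1 - sigma*sqrt(T) = -0.36834603
exp(-rT) = 0.90438511
N(-d1) = 0.45162695; N(-d2) = 0.64369238
P = K * exp(-rT) * N(-d2) - S_0' * N(-d1) = 56.2200 * 0.90438511 * 0.64369238 - 47.86193934 * 0.45162695 = 11.1125

Answer: Price = 11.1125


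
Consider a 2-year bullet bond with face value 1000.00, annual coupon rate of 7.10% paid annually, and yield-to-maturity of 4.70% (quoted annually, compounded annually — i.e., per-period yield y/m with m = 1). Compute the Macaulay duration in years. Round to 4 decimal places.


Coupon per period c = face * coupon_rate / m = 71.000000
Periods per year m = 1; per-period yield y/m = 0.047000
Number of cashflows N = 2
Cashflows (t years, CF_t, discount factor 1/(1+y/m)^(m*t), PV):
  t = 1.0000: CF_t = 71.000000, DF = 0.955110, PV = 67.812798
  t = 2.0000: CF_t = 1071.000000, DF = 0.912235, PV = 977.003473
Price P = sum_t PV_t = 1044.816271
Macaulay numerator sum_t t * PV_t:
  t * PV_t at t = 1.0000: 67.812798
  t * PV_t at t = 2.0000: 1954.006946
Macaulay duration D = (sum_t t * PV_t) / P = 2021.819744 / 1044.816271 = 1.935096

Answer: Macaulay duration = 1.9351 years


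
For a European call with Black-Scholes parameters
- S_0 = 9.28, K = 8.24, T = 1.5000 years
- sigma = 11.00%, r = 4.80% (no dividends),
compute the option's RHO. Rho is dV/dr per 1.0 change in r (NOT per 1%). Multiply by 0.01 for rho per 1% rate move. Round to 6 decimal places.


d1 = 1.4840656914; d2 = 1.3493437555
phi(d1) = 0.1326337085; exp(-qT) = 1.0000000000; exp(-rT) = 0.9305308958
N(d2) = 0.9113867113
Rho = K*T*exp(-rT)*N(d2) = 8.2400 * 1.5000 * 0.9305308958 * 0.9113867113 = 10.482188

Answer: Rho = 10.482188


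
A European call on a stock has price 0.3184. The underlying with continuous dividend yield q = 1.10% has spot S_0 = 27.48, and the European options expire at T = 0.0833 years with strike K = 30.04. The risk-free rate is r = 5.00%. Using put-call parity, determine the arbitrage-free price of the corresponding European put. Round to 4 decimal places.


Put-call parity: C - P = S_0 * exp(-qT) - K * exp(-rT).
S_0 * exp(-qT) = 27.4800 * 0.99908412 = 27.45483161
K * exp(-rT) = 30.0400 * 0.99584366 = 29.91514359
P = C - S*exp(-qT) + K*exp(-rT)
P = 0.3184 - 27.45483161 + 29.91514359 = 2.7787

Answer: Put price = 2.7787


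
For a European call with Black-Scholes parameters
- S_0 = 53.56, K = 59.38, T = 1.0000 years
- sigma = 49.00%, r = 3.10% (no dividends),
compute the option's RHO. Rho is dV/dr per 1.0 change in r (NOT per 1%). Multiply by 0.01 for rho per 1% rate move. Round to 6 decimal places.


d1 = 0.0977450030; d2 = -0.3922549970
phi(d1) = 0.3970410608; exp(-qT) = 1.0000000000; exp(-rT) = 0.9694755731
N(d2) = 0.3474349059
Rho = K*T*exp(-rT)*N(d2) = 59.3800 * 1.0000 * 0.9694755731 * 0.3474349059 = 20.000945

Answer: Rho = 20.000945


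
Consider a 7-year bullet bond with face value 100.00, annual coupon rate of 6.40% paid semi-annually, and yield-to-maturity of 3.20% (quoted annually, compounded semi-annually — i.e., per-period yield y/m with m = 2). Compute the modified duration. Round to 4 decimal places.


Answer: Modified duration = 5.7846

Derivation:
Coupon per period c = face * coupon_rate / m = 3.200000
Periods per year m = 2; per-period yield y/m = 0.016000
Number of cashflows N = 14
Cashflows (t years, CF_t, discount factor 1/(1+y/m)^(m*t), PV):
  t = 0.5000: CF_t = 3.200000, DF = 0.984252, PV = 3.149606
  t = 1.0000: CF_t = 3.200000, DF = 0.968752, PV = 3.100006
  t = 1.5000: CF_t = 3.200000, DF = 0.953496, PV = 3.051187
  t = 2.0000: CF_t = 3.200000, DF = 0.938480, PV = 3.003137
  t = 2.5000: CF_t = 3.200000, DF = 0.923701, PV = 2.955844
  t = 3.0000: CF_t = 3.200000, DF = 0.909155, PV = 2.909295
  t = 3.5000: CF_t = 3.200000, DF = 0.894837, PV = 2.863479
  t = 4.0000: CF_t = 3.200000, DF = 0.880745, PV = 2.818385
  t = 4.5000: CF_t = 3.200000, DF = 0.866875, PV = 2.774001
  t = 5.0000: CF_t = 3.200000, DF = 0.853224, PV = 2.730316
  t = 5.5000: CF_t = 3.200000, DF = 0.839787, PV = 2.687319
  t = 6.0000: CF_t = 3.200000, DF = 0.826562, PV = 2.644999
  t = 6.5000: CF_t = 3.200000, DF = 0.813545, PV = 2.603345
  t = 7.0000: CF_t = 103.200000, DF = 0.800734, PV = 82.635714
Price P = sum_t PV_t = 119.926633
First compute Macaulay numerator sum_t t * PV_t:
  t * PV_t at t = 0.5000: 1.574803
  t * PV_t at t = 1.0000: 3.100006
  t * PV_t at t = 1.5000: 4.576781
  t * PV_t at t = 2.0000: 6.006274
  t * PV_t at t = 2.5000: 7.389609
  t * PV_t at t = 3.0000: 8.727884
  t * PV_t at t = 3.5000: 10.022177
  t * PV_t at t = 4.0000: 11.273540
  t * PV_t at t = 4.5000: 12.483004
  t * PV_t at t = 5.0000: 13.651580
  t * PV_t at t = 5.5000: 14.780253
  t * PV_t at t = 6.0000: 15.869993
  t * PV_t at t = 6.5000: 16.921744
  t * PV_t at t = 7.0000: 578.450001
Macaulay duration D = 704.827650 / 119.926633 = 5.877157
Modified duration = D / (1 + y/m) = 5.877157 / (1 + 0.016000) = 5.784603


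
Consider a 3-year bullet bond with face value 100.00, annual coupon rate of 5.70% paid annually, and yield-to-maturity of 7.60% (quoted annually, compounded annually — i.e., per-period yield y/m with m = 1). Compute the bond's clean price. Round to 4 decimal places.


Coupon per period c = face * coupon_rate / m = 5.700000
Periods per year m = 1; per-period yield y/m = 0.076000
Number of cashflows N = 3
Cashflows (t years, CF_t, discount factor 1/(1+y/m)^(m*t), PV):
  t = 1.0000: CF_t = 5.700000, DF = 0.929368, PV = 5.297398
  t = 2.0000: CF_t = 5.700000, DF = 0.863725, PV = 4.923232
  t = 3.0000: CF_t = 105.700000, DF = 0.802718, PV = 84.847329
Price P = sum_t PV_t = 95.067959

Answer: Price = 95.0680


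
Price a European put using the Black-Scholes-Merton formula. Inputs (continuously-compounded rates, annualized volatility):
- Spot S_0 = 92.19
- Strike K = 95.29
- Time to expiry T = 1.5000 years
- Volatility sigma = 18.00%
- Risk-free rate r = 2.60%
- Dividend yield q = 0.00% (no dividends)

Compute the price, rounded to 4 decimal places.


d1 = (ln(S/K) + (r - q + 0.5*sigma^2) * T) / (sigma * sqrt(T)) = 0.13711151
d2 = d1 - sigma * sqrt(T) = -0.08334257
exp(-rT) = 0.96175071; exp(-qT) = 1.00000000
P = K * exp(-rT) * N(-d2) - S_0 * exp(-qT) * N(-d1)
N(-d1) = 0.44547133; N(-d2) = 0.53321042
P = 95.2900 * 0.96175071 * 0.53321042 - 92.1900 * 1.00000000 * 0.44547133 = 7.7982

Answer: Price = 7.7982


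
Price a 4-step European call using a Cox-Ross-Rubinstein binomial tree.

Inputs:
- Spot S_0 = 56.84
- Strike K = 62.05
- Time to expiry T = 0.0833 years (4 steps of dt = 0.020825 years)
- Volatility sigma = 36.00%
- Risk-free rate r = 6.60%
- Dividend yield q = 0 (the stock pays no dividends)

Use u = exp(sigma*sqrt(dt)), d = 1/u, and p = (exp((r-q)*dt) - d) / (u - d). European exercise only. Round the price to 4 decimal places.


Answer: Price = V(0,0) = 0.7454

Derivation:
dt = T/N = 0.020825
u = exp(sigma*sqrt(dt)) = 1.053324; d = 1/u = 0.949375
p = (exp((r-q)*dt) - d) / (u - d) = 0.500247
Discount per step: exp(-r*dt) = 0.998626
Stock lattice S(k, i) with i counting down-moves:
  k=0: S(0,0) = 56.8400
  k=1: S(1,0) = 59.8710; S(1,1) = 53.9625
  k=2: S(2,0) = 63.0635; S(2,1) = 56.8400; S(2,2) = 51.2307
  k=3: S(3,0) = 66.4263; S(3,1) = 59.8710; S(3,2) = 53.9625; S(3,3) = 48.6371
  k=4: S(4,0) = 69.9685; S(4,1) = 63.0635; S(4,2) = 56.8400; S(4,3) = 51.2307; S(4,4) = 46.1749
Terminal payoffs V(N, i) = max(S_T - K, 0):
  V(4,0) = 7.918478; V(4,1) = 1.013526; V(4,2) = 0.000000; V(4,3) = 0.000000; V(4,4) = 0.000000
Backward induction: V(k, i) = exp(-r*dt) * [p * V(k+1, i) + (1-p) * V(k+1, i+1)].
  V(3,0) = exp(-r*dt) * [p*7.918478 + (1-p)*1.013526] = 4.461568
  V(3,1) = exp(-r*dt) * [p*1.013526 + (1-p)*0.000000] = 0.506316
  V(3,2) = exp(-r*dt) * [p*0.000000 + (1-p)*0.000000] = 0.000000
  V(3,3) = exp(-r*dt) * [p*0.000000 + (1-p)*0.000000] = 0.000000
  V(2,0) = exp(-r*dt) * [p*4.461568 + (1-p)*0.506316] = 2.481505
  V(2,1) = exp(-r*dt) * [p*0.506316 + (1-p)*0.000000] = 0.252935
  V(2,2) = exp(-r*dt) * [p*0.000000 + (1-p)*0.000000] = 0.000000
  V(1,0) = exp(-r*dt) * [p*2.481505 + (1-p)*0.252935] = 1.365891
  V(1,1) = exp(-r*dt) * [p*0.252935 + (1-p)*0.000000] = 0.126356
  V(0,0) = exp(-r*dt) * [p*1.365891 + (1-p)*0.126356] = 0.745404


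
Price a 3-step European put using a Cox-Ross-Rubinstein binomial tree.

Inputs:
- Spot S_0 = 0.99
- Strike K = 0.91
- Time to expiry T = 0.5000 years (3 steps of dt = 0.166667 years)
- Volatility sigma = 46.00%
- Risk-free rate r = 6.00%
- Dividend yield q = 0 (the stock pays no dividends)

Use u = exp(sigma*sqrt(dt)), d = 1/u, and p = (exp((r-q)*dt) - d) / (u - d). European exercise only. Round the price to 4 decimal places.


dt = T/N = 0.166667
u = exp(sigma*sqrt(dt)) = 1.206585; d = 1/u = 0.828785
p = (exp((r-q)*dt) - d) / (u - d) = 0.479791
Discount per step: exp(-r*dt) = 0.990050
Stock lattice S(k, i) with i counting down-moves:
  k=0: S(0,0) = 0.9900
  k=1: S(1,0) = 1.1945; S(1,1) = 0.8205
  k=2: S(2,0) = 1.4413; S(2,1) = 0.9900; S(2,2) = 0.6800
  k=3: S(3,0) = 1.7390; S(3,1) = 1.1945; S(3,2) = 0.8205; S(3,3) = 0.5636
Terminal payoffs V(N, i) = max(K - S_T, 0):
  V(3,0) = 0.000000; V(3,1) = 0.000000; V(3,2) = 0.089503; V(3,3) = 0.346413
Backward induction: V(k, i) = exp(-r*dt) * [p * V(k+1, i) + (1-p) * V(k+1, i+1)].
  V(2,0) = exp(-r*dt) * [p*0.000000 + (1-p)*0.000000] = 0.000000
  V(2,1) = exp(-r*dt) * [p*0.000000 + (1-p)*0.089503] = 0.046097
  V(2,2) = exp(-r*dt) * [p*0.089503 + (1-p)*0.346413] = 0.220929
  V(1,0) = exp(-r*dt) * [p*0.000000 + (1-p)*0.046097] = 0.023741
  V(1,1) = exp(-r*dt) * [p*0.046097 + (1-p)*0.220929] = 0.135683
  V(0,0) = exp(-r*dt) * [p*0.023741 + (1-p)*0.135683] = 0.081159

Answer: Price = V(0,0) = 0.0812


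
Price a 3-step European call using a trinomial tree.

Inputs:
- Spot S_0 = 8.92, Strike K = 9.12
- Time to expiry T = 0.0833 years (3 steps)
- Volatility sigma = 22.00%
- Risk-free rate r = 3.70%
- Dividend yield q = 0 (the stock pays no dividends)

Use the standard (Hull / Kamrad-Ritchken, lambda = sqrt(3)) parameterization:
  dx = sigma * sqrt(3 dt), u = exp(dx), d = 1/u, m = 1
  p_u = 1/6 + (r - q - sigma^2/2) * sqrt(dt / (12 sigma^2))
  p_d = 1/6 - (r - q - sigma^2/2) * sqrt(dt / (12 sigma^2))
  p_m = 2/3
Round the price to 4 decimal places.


Answer: Price = V(0,0) = 0.1579

Derivation:
dt = T/N = 0.027767; dx = sigma*sqrt(3*dt) = 0.063496
u = exp(dx) = 1.065555; d = 1/u = 0.938478
p_u = 0.169465, p_m = 0.666667, p_d = 0.163868
Discount per step: exp(-r*dt) = 0.998973
Stock lattice S(k, j) with j the centered position index:
  k=0: S(0,+0) = 8.9200
  k=1: S(1,-1) = 8.3712; S(1,+0) = 8.9200; S(1,+1) = 9.5048
  k=2: S(2,-2) = 7.8562; S(2,-1) = 8.3712; S(2,+0) = 8.9200; S(2,+1) = 9.5048; S(2,+2) = 10.1278
  k=3: S(3,-3) = 7.3729; S(3,-2) = 7.8562; S(3,-1) = 8.3712; S(3,+0) = 8.9200; S(3,+1) = 9.5048; S(3,+2) = 10.1278; S(3,+3) = 10.7918
Terminal payoffs V(N, j) = max(S_T - K, 0):
  V(3,-3) = 0.000000; V(3,-2) = 0.000000; V(3,-1) = 0.000000; V(3,+0) = 0.000000; V(3,+1) = 0.384751; V(3,+2) = 1.007835; V(3,+3) = 1.671766
Backward induction: V(k, j) = exp(-r*dt) * [p_u * V(k+1, j+1) + p_m * V(k+1, j) + p_d * V(k+1, j-1)]
  V(2,-2) = exp(-r*dt) * [p_u*0.000000 + p_m*0.000000 + p_d*0.000000] = 0.000000
  V(2,-1) = exp(-r*dt) * [p_u*0.000000 + p_m*0.000000 + p_d*0.000000] = 0.000000
  V(2,+0) = exp(-r*dt) * [p_u*0.384751 + p_m*0.000000 + p_d*0.000000] = 0.065135
  V(2,+1) = exp(-r*dt) * [p_u*1.007835 + p_m*0.384751 + p_d*0.000000] = 0.426855
  V(2,+2) = exp(-r*dt) * [p_u*1.671766 + p_m*1.007835 + p_d*0.384751] = 1.017199
  V(1,-1) = exp(-r*dt) * [p_u*0.065135 + p_m*0.000000 + p_d*0.000000] = 0.011027
  V(1,+0) = exp(-r*dt) * [p_u*0.426855 + p_m*0.065135 + p_d*0.000000] = 0.115642
  V(1,+1) = exp(-r*dt) * [p_u*1.017199 + p_m*0.426855 + p_d*0.065135] = 0.467143
  V(0,+0) = exp(-r*dt) * [p_u*0.467143 + p_m*0.115642 + p_d*0.011027] = 0.157904


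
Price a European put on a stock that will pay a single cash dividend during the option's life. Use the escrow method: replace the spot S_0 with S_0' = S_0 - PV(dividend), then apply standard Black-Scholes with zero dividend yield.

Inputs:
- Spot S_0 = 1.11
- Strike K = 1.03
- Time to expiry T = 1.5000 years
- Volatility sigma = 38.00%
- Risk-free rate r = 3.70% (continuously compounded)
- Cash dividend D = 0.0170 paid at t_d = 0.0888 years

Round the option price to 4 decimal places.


PV(D) = D * exp(-r * t_d) = 0.0170 * 0.99671979 = 0.01694424
S_0' = S_0 - PV(D) = 1.1100 - 0.01694424 = 1.09305576
d1 = (ln(S_0'/K) + (r + sigma^2/2)*T) / (sigma*sqrt(T)) = 0.47962390
d2 = d1 - sigma*sqrt(T) = 0.01422084
exp(-rT) = 0.94601202
N(-d1) = 0.31574743; N(-d2) = 0.49432690
P = K * exp(-rT) * N(-d2) - S_0' * N(-d1) = 1.0300 * 0.94601202 * 0.49432690 - 1.09305576 * 0.31574743 = 0.1365

Answer: Price = 0.1365


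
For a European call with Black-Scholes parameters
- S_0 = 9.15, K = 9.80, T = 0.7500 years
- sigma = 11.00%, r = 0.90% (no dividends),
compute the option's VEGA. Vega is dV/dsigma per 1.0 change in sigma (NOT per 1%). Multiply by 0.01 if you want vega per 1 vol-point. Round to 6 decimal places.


Answer: Vega = 2.637464

Derivation:
d1 = -0.6019244632; d2 = -0.6971872576
phi(d1) = 0.3328394415; exp(-qT) = 1.0000000000; exp(-rT) = 0.9932727301
Vega = S * exp(-qT) * phi(d1) * sqrt(T) = 9.1500 * 1.0000000000 * 0.3328394415 * 0.8660254038 = 2.637464


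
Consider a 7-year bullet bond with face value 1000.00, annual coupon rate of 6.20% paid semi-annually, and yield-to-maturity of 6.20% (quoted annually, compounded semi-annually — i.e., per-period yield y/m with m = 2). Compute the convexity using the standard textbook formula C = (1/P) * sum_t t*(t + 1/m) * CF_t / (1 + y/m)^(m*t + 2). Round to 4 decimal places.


Coupon per period c = face * coupon_rate / m = 31.000000
Periods per year m = 2; per-period yield y/m = 0.031000
Number of cashflows N = 14
Cashflows (t years, CF_t, discount factor 1/(1+y/m)^(m*t), PV):
  t = 0.5000: CF_t = 31.000000, DF = 0.969932, PV = 30.067895
  t = 1.0000: CF_t = 31.000000, DF = 0.940768, PV = 29.163817
  t = 1.5000: CF_t = 31.000000, DF = 0.912481, PV = 28.286922
  t = 2.0000: CF_t = 31.000000, DF = 0.885045, PV = 27.436394
  t = 2.5000: CF_t = 31.000000, DF = 0.858434, PV = 26.611439
  t = 3.0000: CF_t = 31.000000, DF = 0.832622, PV = 25.811290
  t = 3.5000: CF_t = 31.000000, DF = 0.807587, PV = 25.035198
  t = 4.0000: CF_t = 31.000000, DF = 0.783305, PV = 24.282443
  t = 4.5000: CF_t = 31.000000, DF = 0.759752, PV = 23.552321
  t = 5.0000: CF_t = 31.000000, DF = 0.736908, PV = 22.844152
  t = 5.5000: CF_t = 31.000000, DF = 0.714751, PV = 22.157276
  t = 6.0000: CF_t = 31.000000, DF = 0.693260, PV = 21.491054
  t = 6.5000: CF_t = 31.000000, DF = 0.672415, PV = 20.844863
  t = 7.0000: CF_t = 1031.000000, DF = 0.652197, PV = 672.414936
Price P = sum_t PV_t = 1000.000000
Convexity numerator sum_t t*(t + 1/m) * CF_t / (1+y/m)^(m*t + 2):
  t = 0.5000: term = 14.143461
  t = 1.0000: term = 41.154591
  t = 1.5000: term = 79.834318
  t = 2.0000: term = 129.056448
  t = 2.5000: term = 187.763988
  t = 3.0000: term = 254.965648
  t = 3.5000: term = 329.732490
  t = 4.0000: term = 411.194736
  t = 4.5000: term = 498.538719
  t = 5.0000: term = 591.003978
  t = 5.5000: term = 687.880479
  t = 6.0000: term = 788.505972
  t = 6.5000: term = 892.263466
  t = 7.0000: term = 33210.798999
Convexity = (1/P) * sum = 38116.837293 / 1000.000000 = 38.116837

Answer: Convexity = 38.1168


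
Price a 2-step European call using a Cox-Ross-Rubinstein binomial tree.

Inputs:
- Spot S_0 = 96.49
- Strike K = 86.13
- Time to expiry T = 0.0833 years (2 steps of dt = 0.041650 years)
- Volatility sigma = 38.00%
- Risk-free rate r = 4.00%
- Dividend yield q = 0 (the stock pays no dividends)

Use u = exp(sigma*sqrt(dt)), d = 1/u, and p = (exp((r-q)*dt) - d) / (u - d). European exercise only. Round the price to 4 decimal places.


dt = T/N = 0.041650
u = exp(sigma*sqrt(dt)) = 1.080638; d = 1/u = 0.925379
p = (exp((r-q)*dt) - d) / (u - d) = 0.491361
Discount per step: exp(-r*dt) = 0.998335
Stock lattice S(k, i) with i counting down-moves:
  k=0: S(0,0) = 96.4900
  k=1: S(1,0) = 104.2708; S(1,1) = 89.2898
  k=2: S(2,0) = 112.6790; S(2,1) = 96.4900; S(2,2) = 82.6270
Terminal payoffs V(N, i) = max(S_T - K, 0):
  V(2,0) = 26.548958; V(2,1) = 10.360000; V(2,2) = 0.000000
Backward induction: V(k, i) = exp(-r*dt) * [p * V(k+1, i) + (1-p) * V(k+1, i+1)].
  V(1,0) = exp(-r*dt) * [p*26.548958 + (1-p)*10.360000] = 18.284139
  V(1,1) = exp(-r*dt) * [p*10.360000 + (1-p)*0.000000] = 5.082028
  V(0,0) = exp(-r*dt) * [p*18.284139 + (1-p)*5.082028] = 11.549776

Answer: Price = V(0,0) = 11.5498


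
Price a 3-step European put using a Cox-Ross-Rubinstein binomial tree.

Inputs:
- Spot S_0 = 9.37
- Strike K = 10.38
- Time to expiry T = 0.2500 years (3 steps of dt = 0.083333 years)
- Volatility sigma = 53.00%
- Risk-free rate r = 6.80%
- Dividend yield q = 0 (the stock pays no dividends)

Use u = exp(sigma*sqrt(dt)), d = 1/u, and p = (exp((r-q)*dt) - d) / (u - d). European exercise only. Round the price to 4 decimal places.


dt = T/N = 0.083333
u = exp(sigma*sqrt(dt)) = 1.165322; d = 1/u = 0.858132
p = (exp((r-q)*dt) - d) / (u - d) = 0.480324
Discount per step: exp(-r*dt) = 0.994349
Stock lattice S(k, i) with i counting down-moves:
  k=0: S(0,0) = 9.3700
  k=1: S(1,0) = 10.9191; S(1,1) = 8.0407
  k=2: S(2,0) = 12.7242; S(2,1) = 9.3700; S(2,2) = 6.9000
  k=3: S(3,0) = 14.8278; S(3,1) = 10.9191; S(3,2) = 8.0407; S(3,3) = 5.9211
Terminal payoffs V(N, i) = max(K - S_T, 0):
  V(3,0) = 0.000000; V(3,1) = 0.000000; V(3,2) = 2.339307; V(3,3) = 4.458915
Backward induction: V(k, i) = exp(-r*dt) * [p * V(k+1, i) + (1-p) * V(k+1, i+1)].
  V(2,0) = exp(-r*dt) * [p*0.000000 + (1-p)*0.000000] = 0.000000
  V(2,1) = exp(-r*dt) * [p*0.000000 + (1-p)*2.339307] = 1.208812
  V(2,2) = exp(-r*dt) * [p*2.339307 + (1-p)*4.458915] = 3.421374
  V(1,0) = exp(-r*dt) * [p*0.000000 + (1-p)*1.208812] = 0.624641
  V(1,1) = exp(-r*dt) * [p*1.208812 + (1-p)*3.421374] = 2.345299
  V(0,0) = exp(-r*dt) * [p*0.624641 + (1-p)*2.345299] = 1.510243

Answer: Price = V(0,0) = 1.5102
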